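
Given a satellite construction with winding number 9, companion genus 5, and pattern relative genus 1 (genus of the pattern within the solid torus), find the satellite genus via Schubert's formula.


Schubert: g(satellite) = g_rel(pattern) + |winding| * g(companion),
where g_rel(pattern) is the genus of the pattern relative to the solid torus.
= 1 + 9 * 5
= 1 + 45 = 46

46


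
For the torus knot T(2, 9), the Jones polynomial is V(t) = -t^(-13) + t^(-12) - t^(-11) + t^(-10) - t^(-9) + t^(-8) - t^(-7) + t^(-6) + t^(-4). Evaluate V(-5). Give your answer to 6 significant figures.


Substituting t = -5 into V(t) = -t^(-13) + t^(-12) - t^(-11) + t^(-10) - t^(-9) + t^(-8) - t^(-7) + t^(-6) + t^(-4):
  (-)t^(-13) = 8.192e-10
  (+)t^(-12) = 4.096e-09
  (-)t^(-11) = 2.048e-08
  (+)t^(-10) = 1.024e-07
  (-)t^(-9) = 5.12e-07
  (+)t^(-8) = 2.56e-06
  (-)t^(-7) = 1.28e-05
  (+)t^(-6) = 6.4e-05
  (+)t^(-4) = 0.0016
Sum = (8.192e-10) + (4.096e-09) + (2.048e-08) + (1.024e-07) + (5.12e-07) + (2.56e-06) + (1.28e-05) + (6.4e-05) + (0.0016)
= 0.001679999795
Rounded to 6 significant figures: 0.00168

0.00168


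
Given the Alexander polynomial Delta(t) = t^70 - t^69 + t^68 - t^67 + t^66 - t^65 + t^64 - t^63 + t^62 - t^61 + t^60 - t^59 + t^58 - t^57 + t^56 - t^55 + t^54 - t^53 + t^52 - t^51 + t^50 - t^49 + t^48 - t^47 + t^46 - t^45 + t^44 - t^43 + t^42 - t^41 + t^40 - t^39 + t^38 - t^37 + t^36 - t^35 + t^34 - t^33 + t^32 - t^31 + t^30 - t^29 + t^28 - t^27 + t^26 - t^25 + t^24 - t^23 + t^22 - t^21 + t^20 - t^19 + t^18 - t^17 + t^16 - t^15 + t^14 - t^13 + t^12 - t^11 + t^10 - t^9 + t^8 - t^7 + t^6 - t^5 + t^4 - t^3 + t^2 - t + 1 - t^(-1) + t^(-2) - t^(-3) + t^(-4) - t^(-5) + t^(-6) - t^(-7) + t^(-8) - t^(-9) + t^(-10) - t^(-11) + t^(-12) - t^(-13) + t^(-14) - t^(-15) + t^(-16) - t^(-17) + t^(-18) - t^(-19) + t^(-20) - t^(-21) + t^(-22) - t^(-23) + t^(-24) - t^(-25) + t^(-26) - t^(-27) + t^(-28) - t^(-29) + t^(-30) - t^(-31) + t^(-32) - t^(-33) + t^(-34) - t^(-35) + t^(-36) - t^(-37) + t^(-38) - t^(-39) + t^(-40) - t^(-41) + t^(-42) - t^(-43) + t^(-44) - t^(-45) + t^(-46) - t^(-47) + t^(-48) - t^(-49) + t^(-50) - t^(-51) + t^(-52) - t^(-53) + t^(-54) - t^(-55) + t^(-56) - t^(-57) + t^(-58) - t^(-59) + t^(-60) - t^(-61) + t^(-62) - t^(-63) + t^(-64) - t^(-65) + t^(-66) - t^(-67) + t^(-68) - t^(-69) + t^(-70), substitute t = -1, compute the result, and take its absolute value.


Step 1: The polynomial has 141 terms with alternating signs, exponents from 70 down to -70.
Step 2: Substitute t = -1. The i-th term has coefficient (-1)^i and exponent (m-i),
  so its value is (-1)^i * (-1)^(m-i) = (-1)^m = 1 for every i.
Step 3: All 141 terms equal 1, so Delta(-1) = 141 * (1) = 141
Step 4: |Delta(-1)| = 141

141


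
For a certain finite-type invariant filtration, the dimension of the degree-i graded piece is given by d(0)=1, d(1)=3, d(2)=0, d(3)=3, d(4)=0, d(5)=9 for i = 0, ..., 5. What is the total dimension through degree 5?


Total dimension = d(0) + d(1) + ... + d(5)
= 1 + 3 + 0 + 3 + 0 + 9
= 16

16


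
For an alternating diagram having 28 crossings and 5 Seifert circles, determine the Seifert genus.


For alternating knots, g = (c - s + 1)/2.
= (28 - 5 + 1)/2
= 24/2 = 12

12


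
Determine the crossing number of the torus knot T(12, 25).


For a torus knot T(p, q) with gcd(p,q)=1,
the crossing number is min(p*(q-1), q*(p-1)).
p*(q-1) = 12*24 = 288
q*(p-1) = 25*11 = 275
min(288, 275) = 275

275


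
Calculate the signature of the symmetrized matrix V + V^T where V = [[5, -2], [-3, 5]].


Step 1: V + V^T = [[10, -5], [-5, 10]]
Step 2: trace = 20, det = 75
Step 3: Discriminant = 20^2 - 4*75 = 100
Step 4: Eigenvalues: 15, 5
Step 5: Signature = (# positive eigenvalues) - (# negative eigenvalues) = 2

2


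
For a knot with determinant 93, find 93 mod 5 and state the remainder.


Step 1: A knot is p-colorable if and only if p divides its determinant.
Step 2: Compute 93 mod 5.
93 = 18 * 5 + 3
Step 3: 93 mod 5 = 3
Step 4: The knot is 5-colorable: no

3


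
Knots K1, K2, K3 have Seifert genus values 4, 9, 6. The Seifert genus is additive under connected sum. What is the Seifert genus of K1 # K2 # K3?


The Seifert genus is additive under connected sum.
Seifert genus(K1 # K2 # K3) = (4) + (9) + (6)
= 19

19


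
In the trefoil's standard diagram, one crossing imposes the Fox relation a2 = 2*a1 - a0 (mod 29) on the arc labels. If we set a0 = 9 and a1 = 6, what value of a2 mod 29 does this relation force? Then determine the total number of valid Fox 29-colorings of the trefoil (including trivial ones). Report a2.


Step 1: Apply the given crossing relation 2*a1 - a0 - a2 = 0 (mod 29).
  a2 = 2*a1 - a0 mod 29
  a2 = 2*6 - 9 mod 29
  a2 = 12 - 9 mod 29
  a2 = 3 mod 29 = 3
Step 2: The trefoil has determinant 3.
  Number of Fox p-colorings (p prime) is p^2 if p = 3, else p.
  Since 29 does not divide 3, only trivial (constant) colorings exist.
  (So the trial a0 = 9, a1 = 6 with a0 != a1 does NOT extend to a valid coloring of the whole trefoil: the other two crossing relations require 3*(a1 - a0) = 0 (mod 29), which fails.)
  Total colorings = 29
Step 3: a2 = 3, total Fox 29-colorings = 29

3


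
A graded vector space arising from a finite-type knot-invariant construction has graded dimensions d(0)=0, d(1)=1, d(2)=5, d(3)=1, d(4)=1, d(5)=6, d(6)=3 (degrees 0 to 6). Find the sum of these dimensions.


Total dimension = d(0) + d(1) + ... + d(6)
= 0 + 1 + 5 + 1 + 1 + 6 + 3
= 17

17


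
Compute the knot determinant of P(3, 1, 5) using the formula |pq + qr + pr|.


Step 1: Compute pq + qr + pr.
pq = 3*1 = 3
qr = 1*5 = 5
pr = 3*5 = 15
pq + qr + pr = 3 + 5 + 15 = 23
Step 2: Take absolute value.
det(P(3,1,5)) = |23| = 23

23


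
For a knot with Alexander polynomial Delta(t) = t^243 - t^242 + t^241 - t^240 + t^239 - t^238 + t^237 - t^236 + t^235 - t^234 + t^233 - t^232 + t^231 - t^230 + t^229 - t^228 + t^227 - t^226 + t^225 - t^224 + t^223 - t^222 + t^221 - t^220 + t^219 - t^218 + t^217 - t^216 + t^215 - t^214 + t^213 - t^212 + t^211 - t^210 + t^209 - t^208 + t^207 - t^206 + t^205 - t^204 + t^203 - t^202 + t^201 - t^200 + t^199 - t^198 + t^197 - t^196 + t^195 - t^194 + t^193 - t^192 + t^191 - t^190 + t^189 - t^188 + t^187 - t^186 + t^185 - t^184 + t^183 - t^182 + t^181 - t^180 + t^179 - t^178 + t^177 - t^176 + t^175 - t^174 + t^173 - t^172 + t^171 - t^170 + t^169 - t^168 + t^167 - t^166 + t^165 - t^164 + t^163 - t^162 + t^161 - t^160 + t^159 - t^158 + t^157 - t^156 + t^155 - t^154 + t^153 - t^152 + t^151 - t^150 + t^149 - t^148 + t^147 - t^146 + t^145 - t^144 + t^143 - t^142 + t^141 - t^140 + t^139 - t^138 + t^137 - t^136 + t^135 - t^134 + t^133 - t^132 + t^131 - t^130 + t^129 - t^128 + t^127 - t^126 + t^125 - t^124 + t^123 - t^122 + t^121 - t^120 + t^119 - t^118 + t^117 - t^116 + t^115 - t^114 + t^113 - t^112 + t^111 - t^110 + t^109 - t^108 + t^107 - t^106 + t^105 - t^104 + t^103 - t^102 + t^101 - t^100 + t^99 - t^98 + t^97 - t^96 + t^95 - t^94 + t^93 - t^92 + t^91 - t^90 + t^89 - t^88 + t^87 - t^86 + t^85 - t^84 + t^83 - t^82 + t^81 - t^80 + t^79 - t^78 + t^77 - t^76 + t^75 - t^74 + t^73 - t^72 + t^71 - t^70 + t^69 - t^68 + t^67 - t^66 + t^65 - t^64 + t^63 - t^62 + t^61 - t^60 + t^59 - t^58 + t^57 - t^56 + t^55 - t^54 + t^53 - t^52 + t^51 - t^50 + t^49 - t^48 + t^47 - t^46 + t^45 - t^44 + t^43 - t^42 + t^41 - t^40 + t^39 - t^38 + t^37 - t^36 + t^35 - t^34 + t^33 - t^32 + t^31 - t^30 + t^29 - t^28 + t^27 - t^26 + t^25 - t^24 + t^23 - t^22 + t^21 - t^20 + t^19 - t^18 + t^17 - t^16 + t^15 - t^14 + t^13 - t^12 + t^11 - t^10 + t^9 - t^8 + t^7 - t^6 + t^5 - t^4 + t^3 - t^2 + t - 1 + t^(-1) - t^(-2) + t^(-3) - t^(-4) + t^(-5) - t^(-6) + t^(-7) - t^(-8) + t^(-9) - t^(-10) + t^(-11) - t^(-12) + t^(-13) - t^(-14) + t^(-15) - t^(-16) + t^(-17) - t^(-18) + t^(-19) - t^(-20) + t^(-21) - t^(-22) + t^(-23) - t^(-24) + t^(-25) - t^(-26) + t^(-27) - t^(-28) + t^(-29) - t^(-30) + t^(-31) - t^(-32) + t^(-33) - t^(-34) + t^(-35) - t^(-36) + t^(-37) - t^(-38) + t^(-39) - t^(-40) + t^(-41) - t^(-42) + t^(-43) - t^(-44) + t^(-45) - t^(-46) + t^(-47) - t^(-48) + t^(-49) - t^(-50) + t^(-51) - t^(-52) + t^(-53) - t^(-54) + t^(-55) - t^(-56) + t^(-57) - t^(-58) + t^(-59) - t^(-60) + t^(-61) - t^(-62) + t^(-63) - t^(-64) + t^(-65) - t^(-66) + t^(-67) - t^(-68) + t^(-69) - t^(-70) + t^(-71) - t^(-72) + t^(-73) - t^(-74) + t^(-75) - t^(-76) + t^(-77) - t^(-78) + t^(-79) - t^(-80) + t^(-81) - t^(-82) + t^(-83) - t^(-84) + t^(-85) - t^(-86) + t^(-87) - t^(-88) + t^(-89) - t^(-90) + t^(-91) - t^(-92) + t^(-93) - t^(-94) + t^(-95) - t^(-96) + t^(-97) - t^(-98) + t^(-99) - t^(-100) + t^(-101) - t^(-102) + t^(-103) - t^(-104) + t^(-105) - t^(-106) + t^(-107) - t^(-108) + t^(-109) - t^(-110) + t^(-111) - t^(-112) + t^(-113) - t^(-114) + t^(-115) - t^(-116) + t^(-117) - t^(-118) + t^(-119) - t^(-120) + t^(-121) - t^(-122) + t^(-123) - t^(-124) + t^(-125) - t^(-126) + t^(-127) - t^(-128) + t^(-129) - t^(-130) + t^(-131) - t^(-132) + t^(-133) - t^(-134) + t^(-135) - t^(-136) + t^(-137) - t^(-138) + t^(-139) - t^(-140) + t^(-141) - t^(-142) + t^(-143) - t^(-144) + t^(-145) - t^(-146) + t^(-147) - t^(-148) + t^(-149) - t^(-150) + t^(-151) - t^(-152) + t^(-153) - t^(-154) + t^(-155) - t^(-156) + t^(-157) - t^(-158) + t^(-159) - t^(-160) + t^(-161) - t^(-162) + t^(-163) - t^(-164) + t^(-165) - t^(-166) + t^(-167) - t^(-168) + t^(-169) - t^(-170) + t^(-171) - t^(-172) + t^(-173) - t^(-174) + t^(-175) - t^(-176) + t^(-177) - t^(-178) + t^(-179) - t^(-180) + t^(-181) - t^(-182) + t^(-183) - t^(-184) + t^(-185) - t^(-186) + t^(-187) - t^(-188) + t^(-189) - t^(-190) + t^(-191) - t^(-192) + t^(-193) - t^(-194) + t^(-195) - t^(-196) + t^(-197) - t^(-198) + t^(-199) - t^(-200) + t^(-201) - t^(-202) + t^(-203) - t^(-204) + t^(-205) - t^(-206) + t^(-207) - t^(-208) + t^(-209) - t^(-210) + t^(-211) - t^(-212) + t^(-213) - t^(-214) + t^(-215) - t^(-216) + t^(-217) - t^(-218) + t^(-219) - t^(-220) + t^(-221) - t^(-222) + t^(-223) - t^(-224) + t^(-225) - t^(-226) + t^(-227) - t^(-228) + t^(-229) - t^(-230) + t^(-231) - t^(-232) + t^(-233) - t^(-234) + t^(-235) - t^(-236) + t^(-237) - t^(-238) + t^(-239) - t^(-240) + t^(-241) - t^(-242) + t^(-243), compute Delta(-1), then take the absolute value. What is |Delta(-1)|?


Step 1: The polynomial has 487 terms with alternating signs, exponents from 243 down to -243.
Step 2: Substitute t = -1. The i-th term has coefficient (-1)^i and exponent (m-i),
  so its value is (-1)^i * (-1)^(m-i) = (-1)^m = -1 for every i.
Step 3: All 487 terms equal -1, so Delta(-1) = 487 * (-1) = -487
Step 4: |Delta(-1)| = 487

487


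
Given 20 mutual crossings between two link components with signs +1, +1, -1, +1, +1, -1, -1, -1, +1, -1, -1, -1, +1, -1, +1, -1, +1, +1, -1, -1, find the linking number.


Step 1: Count positive crossings: 9
Step 2: Count negative crossings: 11
Step 3: Sum of signs = 9 - 11 = -2
Step 4: Linking number = sum/2 = -2/2 = -1

-1


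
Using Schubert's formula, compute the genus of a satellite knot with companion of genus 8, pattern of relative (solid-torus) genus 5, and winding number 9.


Schubert: g(satellite) = g_rel(pattern) + |winding| * g(companion),
where g_rel(pattern) is the genus of the pattern relative to the solid torus.
= 5 + 9 * 8
= 5 + 72 = 77

77


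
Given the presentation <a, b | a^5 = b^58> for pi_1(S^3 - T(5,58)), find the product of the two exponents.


The relation is a^5 = b^58.
Product of exponents = 5 * 58
= 290

290


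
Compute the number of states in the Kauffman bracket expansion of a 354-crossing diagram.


Each crossing contributes 2 choices (A-smoothing or B-smoothing).
Total states = 2^354 = 36695977855841144185773134324833391052745039826692497979801421430190766017415756929120296849762010984873984

36695977855841144185773134324833391052745039826692497979801421430190766017415756929120296849762010984873984


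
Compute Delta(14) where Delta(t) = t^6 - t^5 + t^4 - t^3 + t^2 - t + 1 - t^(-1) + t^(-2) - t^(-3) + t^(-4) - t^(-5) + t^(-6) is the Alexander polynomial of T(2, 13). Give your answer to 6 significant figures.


Substituting t = 14 into Delta(t) = t^6 - t^5 + t^4 - t^3 + t^2 - t + 1 - t^(-1) + t^(-2) - t^(-3) + t^(-4) - t^(-5) + t^(-6):
Term values: (7529536) + (-537824) + (38416) + (-2744) + (196) + (-14) + (1) + (-0.0714286) + (0.00510204) + (-0.000364431) + (2.60308e-05) + (-1.85934e-06) + (1.3281e-07)
Sum = 7027566.933
Rounded to 6 significant figures: 7.02757e+06

7.02757e+06


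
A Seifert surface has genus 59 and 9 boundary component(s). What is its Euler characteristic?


chi = 2 - 2g - b
= 2 - 2*59 - 9
= 2 - 118 - 9 = -125

-125


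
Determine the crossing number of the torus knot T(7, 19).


For a torus knot T(p, q) with gcd(p,q)=1,
the crossing number is min(p*(q-1), q*(p-1)).
p*(q-1) = 7*18 = 126
q*(p-1) = 19*6 = 114
min(126, 114) = 114

114


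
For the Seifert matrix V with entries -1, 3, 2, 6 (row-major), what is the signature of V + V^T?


Step 1: V + V^T = [[-2, 5], [5, 12]]
Step 2: trace = 10, det = -49
Step 3: Discriminant = 10^2 - 4*(-49) = 296
Step 4: Eigenvalues: 13.6023, -3.60233
Step 5: Signature = (# positive eigenvalues) - (# negative eigenvalues) = 0

0


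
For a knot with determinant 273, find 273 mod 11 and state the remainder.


Step 1: A knot is p-colorable if and only if p divides its determinant.
Step 2: Compute 273 mod 11.
273 = 24 * 11 + 9
Step 3: 273 mod 11 = 9
Step 4: The knot is 11-colorable: no

9


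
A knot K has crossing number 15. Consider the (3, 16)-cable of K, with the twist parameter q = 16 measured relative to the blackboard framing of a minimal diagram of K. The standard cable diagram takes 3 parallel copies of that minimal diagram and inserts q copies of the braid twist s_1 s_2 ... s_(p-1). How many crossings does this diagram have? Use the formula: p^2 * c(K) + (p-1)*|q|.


Step 1: Each of the c(K) crossings of the companion diagram becomes p*p = p^2 crossings among the p parallel strands, and each of the |q| twists s_1 s_2 ... s_(p-1) adds (p-1) crossings.
  Crossings = p^2 * c(K) + (p-1)*|q|
Step 2: = 3^2 * 15 + (3-1)*16
Step 3: = 9*15 + 2*16
Step 4: = 135 + 32 = 167

167


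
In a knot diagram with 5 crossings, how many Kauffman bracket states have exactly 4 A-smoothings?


We choose which 4 of 5 crossings get A-smoothings.
C(5, 4) = 5! / (4! * 1!)
= 5

5


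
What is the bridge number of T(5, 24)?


The bridge number of T(p,q) is min(p,q).
min(5, 24) = 5

5


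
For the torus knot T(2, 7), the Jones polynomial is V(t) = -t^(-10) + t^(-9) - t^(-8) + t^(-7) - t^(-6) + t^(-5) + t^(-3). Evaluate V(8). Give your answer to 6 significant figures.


Substituting t = 8 into V(t) = -t^(-10) + t^(-9) - t^(-8) + t^(-7) - t^(-6) + t^(-5) + t^(-3):
  (-)t^(-10) = -9.31323e-10
  (+)t^(-9) = 7.45058e-09
  (-)t^(-8) = -5.96046e-08
  (+)t^(-7) = 4.76837e-07
  (-)t^(-6) = -3.8147e-06
  (+)t^(-5) = 3.05176e-05
  (+)t^(-3) = 0.00195312
Sum = (-9.31323e-10) + (7.45058e-09) + (-5.96046e-08) + (4.76837e-07) + (-3.8147e-06) + (3.05176e-05) + (0.00195312)
= 0.001980251633
Rounded to 6 significant figures: 0.00198025

0.00198025


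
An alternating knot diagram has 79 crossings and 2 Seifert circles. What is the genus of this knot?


For alternating knots, g = (c - s + 1)/2.
= (79 - 2 + 1)/2
= 78/2 = 39

39


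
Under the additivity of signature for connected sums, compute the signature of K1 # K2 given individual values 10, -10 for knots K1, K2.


The signature is additive under connected sum.
signature(K1 # K2) = (10) + (-10)
= 0

0


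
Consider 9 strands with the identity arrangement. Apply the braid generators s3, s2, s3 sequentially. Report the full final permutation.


Starting with identity [1, 2, 3, 4, 5, 6, 7, 8, 9].
Apply generators in sequence:
  After s3: [1, 2, 4, 3, 5, 6, 7, 8, 9]
  After s2: [1, 4, 2, 3, 5, 6, 7, 8, 9]
  After s3: [1, 4, 3, 2, 5, 6, 7, 8, 9]
Final permutation: [1, 4, 3, 2, 5, 6, 7, 8, 9]

[1, 4, 3, 2, 5, 6, 7, 8, 9]


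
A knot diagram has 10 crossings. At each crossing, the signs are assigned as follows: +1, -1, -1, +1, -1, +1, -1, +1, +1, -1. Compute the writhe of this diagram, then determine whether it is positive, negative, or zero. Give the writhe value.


Step 1: Count positive crossings (+1).
Positive crossings: 5
Step 2: Count negative crossings (-1).
Negative crossings: 5
Step 3: Writhe = (positive) - (negative)
w = 5 - 5 = 0
Step 4: |w| = 0, and w is zero

0


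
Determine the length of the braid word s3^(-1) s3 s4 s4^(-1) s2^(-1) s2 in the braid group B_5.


The word length counts the number of generators (including inverses).
Listing each generator: s3^(-1), s3, s4, s4^(-1), s2^(-1), s2
There are 6 generators in this braid word.

6


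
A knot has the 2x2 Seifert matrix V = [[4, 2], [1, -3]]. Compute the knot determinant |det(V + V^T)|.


Step 1: Form V + V^T where V = [[4, 2], [1, -3]]
  V^T = [[4, 1], [2, -3]]
  V + V^T = [[8, 3], [3, -6]]
Step 2: det(V + V^T) = 8*(-6) - 3*3
  = -48 - 9 = -57
Step 3: Knot determinant = |det(V + V^T)| = |-57| = 57

57


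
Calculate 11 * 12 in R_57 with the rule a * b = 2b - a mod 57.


11 * 12 = 2*12 - 11 mod 57
= 24 - 11 mod 57
= 13 mod 57 = 13

13


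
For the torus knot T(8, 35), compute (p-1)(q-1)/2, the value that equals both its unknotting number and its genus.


For a torus knot T(p,q), both the unknotting number and genus equal (p-1)(q-1)/2.
= (8-1)(35-1)/2
= 7*34/2
= 238/2 = 119

119


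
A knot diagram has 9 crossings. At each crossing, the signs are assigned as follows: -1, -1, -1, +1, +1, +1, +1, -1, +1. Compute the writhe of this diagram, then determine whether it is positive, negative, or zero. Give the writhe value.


Step 1: Count positive crossings (+1).
Positive crossings: 5
Step 2: Count negative crossings (-1).
Negative crossings: 4
Step 3: Writhe = (positive) - (negative)
w = 5 - 4 = 1
Step 4: |w| = 1, and w is positive

1


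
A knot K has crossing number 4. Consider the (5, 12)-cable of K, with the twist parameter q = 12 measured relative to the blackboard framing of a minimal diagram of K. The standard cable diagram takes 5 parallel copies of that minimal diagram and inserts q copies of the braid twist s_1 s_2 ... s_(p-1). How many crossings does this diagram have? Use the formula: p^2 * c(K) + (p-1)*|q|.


Step 1: Each of the c(K) crossings of the companion diagram becomes p*p = p^2 crossings among the p parallel strands, and each of the |q| twists s_1 s_2 ... s_(p-1) adds (p-1) crossings.
  Crossings = p^2 * c(K) + (p-1)*|q|
Step 2: = 5^2 * 4 + (5-1)*12
Step 3: = 25*4 + 4*12
Step 4: = 100 + 48 = 148

148


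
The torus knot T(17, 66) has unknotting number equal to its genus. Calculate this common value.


For a torus knot T(p,q), both the unknotting number and genus equal (p-1)(q-1)/2.
= (17-1)(66-1)/2
= 16*65/2
= 1040/2 = 520

520


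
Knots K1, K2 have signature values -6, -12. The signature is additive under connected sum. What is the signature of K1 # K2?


The signature is additive under connected sum.
signature(K1 # K2) = (-6) + (-12)
= -18

-18


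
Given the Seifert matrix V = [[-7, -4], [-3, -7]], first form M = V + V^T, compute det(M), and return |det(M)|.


Step 1: Form V + V^T where V = [[-7, -4], [-3, -7]]
  V^T = [[-7, -3], [-4, -7]]
  V + V^T = [[-14, -7], [-7, -14]]
Step 2: det(V + V^T) = (-14)*(-14) - (-7)*(-7)
  = 196 - 49 = 147
Step 3: Knot determinant = |det(V + V^T)| = |147| = 147

147


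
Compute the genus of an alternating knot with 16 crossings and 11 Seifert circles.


For alternating knots, g = (c - s + 1)/2.
= (16 - 11 + 1)/2
= 6/2 = 3

3


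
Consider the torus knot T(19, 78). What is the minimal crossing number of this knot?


For a torus knot T(p, q) with gcd(p,q)=1,
the crossing number is min(p*(q-1), q*(p-1)).
p*(q-1) = 19*77 = 1463
q*(p-1) = 78*18 = 1404
min(1463, 1404) = 1404

1404


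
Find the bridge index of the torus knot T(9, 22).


The bridge number of T(p,q) is min(p,q).
min(9, 22) = 9

9


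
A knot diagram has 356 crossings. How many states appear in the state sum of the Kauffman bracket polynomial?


Each crossing contributes 2 choices (A-smoothing or B-smoothing).
Total states = 2^356 = 146783911423364576743092537299333564210980159306769991919205685720763064069663027716481187399048043939495936

146783911423364576743092537299333564210980159306769991919205685720763064069663027716481187399048043939495936


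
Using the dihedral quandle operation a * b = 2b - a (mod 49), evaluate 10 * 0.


10 * 0 = 2*0 - 10 mod 49
= 0 - 10 mod 49
= -10 mod 49 = 39

39


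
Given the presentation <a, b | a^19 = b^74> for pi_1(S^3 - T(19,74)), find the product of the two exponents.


The relation is a^19 = b^74.
Product of exponents = 19 * 74
= 1406

1406


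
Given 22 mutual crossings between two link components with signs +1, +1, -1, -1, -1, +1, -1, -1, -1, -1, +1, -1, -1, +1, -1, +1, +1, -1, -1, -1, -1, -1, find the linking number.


Step 1: Count positive crossings: 7
Step 2: Count negative crossings: 15
Step 3: Sum of signs = 7 - 15 = -8
Step 4: Linking number = sum/2 = -8/2 = -4

-4


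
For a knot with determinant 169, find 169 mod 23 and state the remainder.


Step 1: A knot is p-colorable if and only if p divides its determinant.
Step 2: Compute 169 mod 23.
169 = 7 * 23 + 8
Step 3: 169 mod 23 = 8
Step 4: The knot is 23-colorable: no

8


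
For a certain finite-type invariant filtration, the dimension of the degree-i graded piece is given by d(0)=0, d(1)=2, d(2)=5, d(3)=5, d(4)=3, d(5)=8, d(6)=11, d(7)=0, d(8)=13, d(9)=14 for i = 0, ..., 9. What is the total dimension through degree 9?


Total dimension = d(0) + d(1) + ... + d(9)
= 0 + 2 + 5 + 5 + 3 + 8 + 11 + 0 + 13 + 14
= 61

61


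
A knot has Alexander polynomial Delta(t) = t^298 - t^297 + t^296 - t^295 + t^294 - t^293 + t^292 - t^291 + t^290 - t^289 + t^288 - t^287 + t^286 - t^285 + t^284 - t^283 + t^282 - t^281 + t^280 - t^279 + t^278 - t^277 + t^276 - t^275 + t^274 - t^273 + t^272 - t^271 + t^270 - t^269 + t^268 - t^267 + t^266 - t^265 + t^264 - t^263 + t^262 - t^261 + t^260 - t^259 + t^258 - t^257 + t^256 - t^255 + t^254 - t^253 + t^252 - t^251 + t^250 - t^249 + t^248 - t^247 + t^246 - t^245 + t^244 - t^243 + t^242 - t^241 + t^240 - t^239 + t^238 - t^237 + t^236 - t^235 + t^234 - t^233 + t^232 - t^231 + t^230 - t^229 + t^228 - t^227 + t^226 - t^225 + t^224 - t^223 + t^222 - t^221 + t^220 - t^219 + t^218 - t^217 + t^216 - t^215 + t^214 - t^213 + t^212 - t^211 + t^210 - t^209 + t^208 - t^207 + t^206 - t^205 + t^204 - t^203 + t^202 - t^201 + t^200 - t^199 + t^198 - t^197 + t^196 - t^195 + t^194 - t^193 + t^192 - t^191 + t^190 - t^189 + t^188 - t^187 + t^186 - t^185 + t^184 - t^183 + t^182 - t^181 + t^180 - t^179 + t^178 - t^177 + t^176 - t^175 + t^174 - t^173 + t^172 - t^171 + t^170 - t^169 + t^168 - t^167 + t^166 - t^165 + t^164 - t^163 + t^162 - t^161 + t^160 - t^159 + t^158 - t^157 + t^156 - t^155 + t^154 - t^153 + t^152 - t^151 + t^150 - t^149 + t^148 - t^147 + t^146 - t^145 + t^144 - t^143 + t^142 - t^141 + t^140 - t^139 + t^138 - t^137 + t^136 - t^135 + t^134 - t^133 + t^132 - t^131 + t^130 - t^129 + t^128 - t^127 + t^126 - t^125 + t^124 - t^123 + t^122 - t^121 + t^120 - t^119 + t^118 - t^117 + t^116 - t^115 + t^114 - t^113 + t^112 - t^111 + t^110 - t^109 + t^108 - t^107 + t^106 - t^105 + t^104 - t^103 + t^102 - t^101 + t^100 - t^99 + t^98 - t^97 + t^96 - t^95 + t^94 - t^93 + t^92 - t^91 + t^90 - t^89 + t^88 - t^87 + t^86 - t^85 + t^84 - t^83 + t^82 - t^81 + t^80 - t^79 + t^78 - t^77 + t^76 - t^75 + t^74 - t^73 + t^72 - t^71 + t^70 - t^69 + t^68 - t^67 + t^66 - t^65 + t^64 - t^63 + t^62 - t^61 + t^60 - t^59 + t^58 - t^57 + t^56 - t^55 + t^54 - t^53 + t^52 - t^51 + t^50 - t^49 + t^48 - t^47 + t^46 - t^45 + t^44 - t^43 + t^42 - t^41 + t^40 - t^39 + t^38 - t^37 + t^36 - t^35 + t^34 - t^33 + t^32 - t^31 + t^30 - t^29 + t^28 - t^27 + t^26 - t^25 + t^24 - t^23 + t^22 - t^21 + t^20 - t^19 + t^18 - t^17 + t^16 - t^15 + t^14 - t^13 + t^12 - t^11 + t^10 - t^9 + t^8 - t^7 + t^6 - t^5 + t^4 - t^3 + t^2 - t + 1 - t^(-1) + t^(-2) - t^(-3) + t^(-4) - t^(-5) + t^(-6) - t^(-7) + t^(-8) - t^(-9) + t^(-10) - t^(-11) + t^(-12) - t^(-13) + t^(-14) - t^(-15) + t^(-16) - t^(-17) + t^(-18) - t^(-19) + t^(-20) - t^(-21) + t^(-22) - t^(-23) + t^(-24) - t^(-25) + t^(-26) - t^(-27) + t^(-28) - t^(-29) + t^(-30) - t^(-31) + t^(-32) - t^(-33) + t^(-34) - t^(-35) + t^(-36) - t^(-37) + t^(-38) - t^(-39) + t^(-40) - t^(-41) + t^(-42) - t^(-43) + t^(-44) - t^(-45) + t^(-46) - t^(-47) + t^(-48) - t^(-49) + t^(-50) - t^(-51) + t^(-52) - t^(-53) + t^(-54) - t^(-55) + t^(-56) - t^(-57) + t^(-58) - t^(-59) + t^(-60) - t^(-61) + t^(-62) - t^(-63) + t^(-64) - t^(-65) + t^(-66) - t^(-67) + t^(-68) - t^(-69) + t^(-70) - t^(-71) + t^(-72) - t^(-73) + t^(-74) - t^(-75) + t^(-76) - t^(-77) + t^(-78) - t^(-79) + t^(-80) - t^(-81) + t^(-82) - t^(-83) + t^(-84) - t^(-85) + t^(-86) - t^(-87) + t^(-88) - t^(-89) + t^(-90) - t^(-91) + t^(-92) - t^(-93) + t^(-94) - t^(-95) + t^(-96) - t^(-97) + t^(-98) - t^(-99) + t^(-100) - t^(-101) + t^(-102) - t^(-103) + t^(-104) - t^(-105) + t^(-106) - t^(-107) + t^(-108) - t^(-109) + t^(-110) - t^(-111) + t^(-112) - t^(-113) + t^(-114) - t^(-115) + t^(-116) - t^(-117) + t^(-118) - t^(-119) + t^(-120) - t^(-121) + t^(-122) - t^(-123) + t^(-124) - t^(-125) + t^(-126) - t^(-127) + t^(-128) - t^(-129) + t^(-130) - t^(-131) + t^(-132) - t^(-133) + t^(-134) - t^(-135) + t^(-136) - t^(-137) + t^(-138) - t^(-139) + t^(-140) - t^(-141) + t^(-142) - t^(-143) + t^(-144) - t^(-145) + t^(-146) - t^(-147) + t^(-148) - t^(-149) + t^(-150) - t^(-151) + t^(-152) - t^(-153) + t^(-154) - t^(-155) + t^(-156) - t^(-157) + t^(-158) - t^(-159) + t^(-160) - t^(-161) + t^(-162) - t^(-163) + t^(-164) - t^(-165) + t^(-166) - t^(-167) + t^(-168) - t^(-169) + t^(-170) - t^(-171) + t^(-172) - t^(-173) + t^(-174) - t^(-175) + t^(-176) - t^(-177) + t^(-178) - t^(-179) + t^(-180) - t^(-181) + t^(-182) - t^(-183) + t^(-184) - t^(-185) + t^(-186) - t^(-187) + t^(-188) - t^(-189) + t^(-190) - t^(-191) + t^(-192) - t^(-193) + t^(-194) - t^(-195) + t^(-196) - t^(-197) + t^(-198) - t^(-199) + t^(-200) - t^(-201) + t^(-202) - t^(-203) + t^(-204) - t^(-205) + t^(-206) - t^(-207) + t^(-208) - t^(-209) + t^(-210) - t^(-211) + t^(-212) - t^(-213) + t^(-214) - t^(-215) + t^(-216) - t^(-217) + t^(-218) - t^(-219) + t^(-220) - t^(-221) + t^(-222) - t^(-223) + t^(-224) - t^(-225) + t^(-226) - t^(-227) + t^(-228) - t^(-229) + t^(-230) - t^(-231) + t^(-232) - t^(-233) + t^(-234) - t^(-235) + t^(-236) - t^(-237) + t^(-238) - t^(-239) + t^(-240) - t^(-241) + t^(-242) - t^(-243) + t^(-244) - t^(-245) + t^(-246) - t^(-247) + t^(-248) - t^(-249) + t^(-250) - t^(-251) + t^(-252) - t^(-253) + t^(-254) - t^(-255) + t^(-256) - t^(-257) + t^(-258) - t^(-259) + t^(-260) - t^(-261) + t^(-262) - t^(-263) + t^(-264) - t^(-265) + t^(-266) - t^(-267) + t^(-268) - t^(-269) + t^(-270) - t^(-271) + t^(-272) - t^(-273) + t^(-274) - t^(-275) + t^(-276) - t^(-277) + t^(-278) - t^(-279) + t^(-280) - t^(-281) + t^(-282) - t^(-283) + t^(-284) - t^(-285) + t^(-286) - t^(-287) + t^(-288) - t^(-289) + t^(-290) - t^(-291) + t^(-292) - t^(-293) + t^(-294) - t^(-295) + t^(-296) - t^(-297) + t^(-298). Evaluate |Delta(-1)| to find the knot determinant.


Step 1: The polynomial has 597 terms with alternating signs, exponents from 298 down to -298.
Step 2: Substitute t = -1. The i-th term has coefficient (-1)^i and exponent (m-i),
  so its value is (-1)^i * (-1)^(m-i) = (-1)^m = 1 for every i.
Step 3: All 597 terms equal 1, so Delta(-1) = 597 * (1) = 597
Step 4: |Delta(-1)| = 597

597


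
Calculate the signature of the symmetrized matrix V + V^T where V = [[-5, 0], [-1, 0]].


Step 1: V + V^T = [[-10, -1], [-1, 0]]
Step 2: trace = -10, det = -1
Step 3: Discriminant = (-10)^2 - 4*(-1) = 104
Step 4: Eigenvalues: 0.0990195, -10.099
Step 5: Signature = (# positive eigenvalues) - (# negative eigenvalues) = 0

0


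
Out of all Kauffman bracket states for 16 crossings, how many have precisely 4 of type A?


We choose which 4 of 16 crossings get A-smoothings.
C(16, 4) = 16! / (4! * 12!)
= 1820

1820


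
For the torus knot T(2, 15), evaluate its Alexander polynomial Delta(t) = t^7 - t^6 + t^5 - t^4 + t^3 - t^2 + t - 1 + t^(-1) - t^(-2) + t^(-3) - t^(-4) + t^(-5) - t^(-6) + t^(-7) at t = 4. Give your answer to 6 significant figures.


Substituting t = 4 into Delta(t) = t^7 - t^6 + t^5 - t^4 + t^3 - t^2 + t - 1 + t^(-1) - t^(-2) + t^(-3) - t^(-4) + t^(-5) - t^(-6) + t^(-7):
Term values: (16384) + (-4096) + (1024) + (-256) + (64) + (-16) + (4) + (-1) + (0.25) + (-0.0625) + (0.015625) + (-0.00390625) + (0.000976562) + (-0.000244141) + (6.10352e-05)
Sum = 13107.20001
Rounded to 6 significant figures: 13107.2

13107.2


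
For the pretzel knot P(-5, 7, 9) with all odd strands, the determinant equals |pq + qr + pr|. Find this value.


Step 1: Compute pq + qr + pr.
pq = (-5)*7 = -35
qr = 7*9 = 63
pr = (-5)*9 = -45
pq + qr + pr = -35 + 63 + (-45) = -17
Step 2: Take absolute value.
det(P(-5,7,9)) = |-17| = 17

17


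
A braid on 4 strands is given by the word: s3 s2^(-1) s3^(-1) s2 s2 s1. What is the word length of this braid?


The word length counts the number of generators (including inverses).
Listing each generator: s3, s2^(-1), s3^(-1), s2, s2, s1
There are 6 generators in this braid word.

6


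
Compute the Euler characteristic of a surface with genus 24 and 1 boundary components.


chi = 2 - 2g - b
= 2 - 2*24 - 1
= 2 - 48 - 1 = -47

-47


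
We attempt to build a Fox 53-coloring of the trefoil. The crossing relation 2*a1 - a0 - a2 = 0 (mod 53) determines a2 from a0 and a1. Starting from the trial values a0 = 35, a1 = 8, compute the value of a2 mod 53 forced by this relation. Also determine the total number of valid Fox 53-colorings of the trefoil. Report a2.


Step 1: Apply the given crossing relation 2*a1 - a0 - a2 = 0 (mod 53).
  a2 = 2*a1 - a0 mod 53
  a2 = 2*8 - 35 mod 53
  a2 = 16 - 35 mod 53
  a2 = -19 mod 53 = 34
Step 2: The trefoil has determinant 3.
  Number of Fox p-colorings (p prime) is p^2 if p = 3, else p.
  Since 53 does not divide 3, only trivial (constant) colorings exist.
  (So the trial a0 = 35, a1 = 8 with a0 != a1 does NOT extend to a valid coloring of the whole trefoil: the other two crossing relations require 3*(a1 - a0) = 0 (mod 53), which fails.)
  Total colorings = 53
Step 3: a2 = 34, total Fox 53-colorings = 53

34


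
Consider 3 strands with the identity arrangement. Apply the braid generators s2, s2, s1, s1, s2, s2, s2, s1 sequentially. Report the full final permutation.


Starting with identity [1, 2, 3].
Apply generators in sequence:
  After s2: [1, 3, 2]
  After s2: [1, 2, 3]
  After s1: [2, 1, 3]
  After s1: [1, 2, 3]
  After s2: [1, 3, 2]
  After s2: [1, 2, 3]
  After s2: [1, 3, 2]
  After s1: [3, 1, 2]
Final permutation: [3, 1, 2]

[3, 1, 2]


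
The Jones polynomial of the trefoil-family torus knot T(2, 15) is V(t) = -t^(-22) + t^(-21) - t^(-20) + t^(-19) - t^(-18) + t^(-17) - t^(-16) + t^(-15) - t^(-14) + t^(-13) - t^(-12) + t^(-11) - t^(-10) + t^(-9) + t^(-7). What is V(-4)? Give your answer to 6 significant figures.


Substituting t = -4 into V(t) = -t^(-22) + t^(-21) - t^(-20) + t^(-19) - t^(-18) + t^(-17) - t^(-16) + t^(-15) - t^(-14) + t^(-13) - t^(-12) + t^(-11) - t^(-10) + t^(-9) + t^(-7):
  (-)t^(-22) = -5.68434e-14
  (+)t^(-21) = -2.27374e-13
  (-)t^(-20) = -9.09495e-13
  (+)t^(-19) = -3.63798e-12
  (-)t^(-18) = -1.45519e-11
  (+)t^(-17) = -5.82077e-11
  (-)t^(-16) = -2.32831e-10
  (+)t^(-15) = -9.31323e-10
  (-)t^(-14) = -3.72529e-09
  (+)t^(-13) = -1.49012e-08
  (-)t^(-12) = -5.96046e-08
  (+)t^(-11) = -2.38419e-07
  (-)t^(-10) = -9.53674e-07
  (+)t^(-9) = -3.8147e-06
  (+)t^(-7) = -6.10352e-05
Sum = (-5.68434e-14) + (-2.27374e-13) + (-9.09495e-13) + (-3.63798e-12) + (-1.45519e-11) + (-5.82077e-11) + (-2.32831e-10) + (-9.31323e-10) + (-3.72529e-09) + (-1.49012e-08) + (-5.96046e-08) + (-2.38419e-07) + (-9.53674e-07) + (-3.8147e-06) + (-6.10352e-05)
= -6.612141925e-05
Rounded to 6 significant figures: -6.61214e-05

-6.61214e-05


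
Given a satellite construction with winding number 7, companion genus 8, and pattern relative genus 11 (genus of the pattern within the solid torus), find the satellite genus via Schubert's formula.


Schubert: g(satellite) = g_rel(pattern) + |winding| * g(companion),
where g_rel(pattern) is the genus of the pattern relative to the solid torus.
= 11 + 7 * 8
= 11 + 56 = 67

67


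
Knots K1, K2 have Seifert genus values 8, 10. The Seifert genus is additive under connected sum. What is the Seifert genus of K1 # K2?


The Seifert genus is additive under connected sum.
Seifert genus(K1 # K2) = (8) + (10)
= 18

18


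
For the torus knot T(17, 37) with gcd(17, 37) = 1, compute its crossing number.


For a torus knot T(p, q) with gcd(p,q)=1,
the crossing number is min(p*(q-1), q*(p-1)).
p*(q-1) = 17*36 = 612
q*(p-1) = 37*16 = 592
min(612, 592) = 592

592


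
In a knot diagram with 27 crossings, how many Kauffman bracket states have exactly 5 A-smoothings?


We choose which 5 of 27 crossings get A-smoothings.
C(27, 5) = 27! / (5! * 22!)
= 80730

80730


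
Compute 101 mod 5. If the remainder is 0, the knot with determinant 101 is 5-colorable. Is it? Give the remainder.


Step 1: A knot is p-colorable if and only if p divides its determinant.
Step 2: Compute 101 mod 5.
101 = 20 * 5 + 1
Step 3: 101 mod 5 = 1
Step 4: The knot is 5-colorable: no

1


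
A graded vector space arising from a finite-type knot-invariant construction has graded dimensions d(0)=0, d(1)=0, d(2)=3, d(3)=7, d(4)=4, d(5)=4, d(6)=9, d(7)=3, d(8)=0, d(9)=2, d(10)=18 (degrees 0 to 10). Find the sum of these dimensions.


Total dimension = d(0) + d(1) + ... + d(10)
= 0 + 0 + 3 + 7 + 4 + 4 + 9 + 3 + 0 + 2 + 18
= 50

50


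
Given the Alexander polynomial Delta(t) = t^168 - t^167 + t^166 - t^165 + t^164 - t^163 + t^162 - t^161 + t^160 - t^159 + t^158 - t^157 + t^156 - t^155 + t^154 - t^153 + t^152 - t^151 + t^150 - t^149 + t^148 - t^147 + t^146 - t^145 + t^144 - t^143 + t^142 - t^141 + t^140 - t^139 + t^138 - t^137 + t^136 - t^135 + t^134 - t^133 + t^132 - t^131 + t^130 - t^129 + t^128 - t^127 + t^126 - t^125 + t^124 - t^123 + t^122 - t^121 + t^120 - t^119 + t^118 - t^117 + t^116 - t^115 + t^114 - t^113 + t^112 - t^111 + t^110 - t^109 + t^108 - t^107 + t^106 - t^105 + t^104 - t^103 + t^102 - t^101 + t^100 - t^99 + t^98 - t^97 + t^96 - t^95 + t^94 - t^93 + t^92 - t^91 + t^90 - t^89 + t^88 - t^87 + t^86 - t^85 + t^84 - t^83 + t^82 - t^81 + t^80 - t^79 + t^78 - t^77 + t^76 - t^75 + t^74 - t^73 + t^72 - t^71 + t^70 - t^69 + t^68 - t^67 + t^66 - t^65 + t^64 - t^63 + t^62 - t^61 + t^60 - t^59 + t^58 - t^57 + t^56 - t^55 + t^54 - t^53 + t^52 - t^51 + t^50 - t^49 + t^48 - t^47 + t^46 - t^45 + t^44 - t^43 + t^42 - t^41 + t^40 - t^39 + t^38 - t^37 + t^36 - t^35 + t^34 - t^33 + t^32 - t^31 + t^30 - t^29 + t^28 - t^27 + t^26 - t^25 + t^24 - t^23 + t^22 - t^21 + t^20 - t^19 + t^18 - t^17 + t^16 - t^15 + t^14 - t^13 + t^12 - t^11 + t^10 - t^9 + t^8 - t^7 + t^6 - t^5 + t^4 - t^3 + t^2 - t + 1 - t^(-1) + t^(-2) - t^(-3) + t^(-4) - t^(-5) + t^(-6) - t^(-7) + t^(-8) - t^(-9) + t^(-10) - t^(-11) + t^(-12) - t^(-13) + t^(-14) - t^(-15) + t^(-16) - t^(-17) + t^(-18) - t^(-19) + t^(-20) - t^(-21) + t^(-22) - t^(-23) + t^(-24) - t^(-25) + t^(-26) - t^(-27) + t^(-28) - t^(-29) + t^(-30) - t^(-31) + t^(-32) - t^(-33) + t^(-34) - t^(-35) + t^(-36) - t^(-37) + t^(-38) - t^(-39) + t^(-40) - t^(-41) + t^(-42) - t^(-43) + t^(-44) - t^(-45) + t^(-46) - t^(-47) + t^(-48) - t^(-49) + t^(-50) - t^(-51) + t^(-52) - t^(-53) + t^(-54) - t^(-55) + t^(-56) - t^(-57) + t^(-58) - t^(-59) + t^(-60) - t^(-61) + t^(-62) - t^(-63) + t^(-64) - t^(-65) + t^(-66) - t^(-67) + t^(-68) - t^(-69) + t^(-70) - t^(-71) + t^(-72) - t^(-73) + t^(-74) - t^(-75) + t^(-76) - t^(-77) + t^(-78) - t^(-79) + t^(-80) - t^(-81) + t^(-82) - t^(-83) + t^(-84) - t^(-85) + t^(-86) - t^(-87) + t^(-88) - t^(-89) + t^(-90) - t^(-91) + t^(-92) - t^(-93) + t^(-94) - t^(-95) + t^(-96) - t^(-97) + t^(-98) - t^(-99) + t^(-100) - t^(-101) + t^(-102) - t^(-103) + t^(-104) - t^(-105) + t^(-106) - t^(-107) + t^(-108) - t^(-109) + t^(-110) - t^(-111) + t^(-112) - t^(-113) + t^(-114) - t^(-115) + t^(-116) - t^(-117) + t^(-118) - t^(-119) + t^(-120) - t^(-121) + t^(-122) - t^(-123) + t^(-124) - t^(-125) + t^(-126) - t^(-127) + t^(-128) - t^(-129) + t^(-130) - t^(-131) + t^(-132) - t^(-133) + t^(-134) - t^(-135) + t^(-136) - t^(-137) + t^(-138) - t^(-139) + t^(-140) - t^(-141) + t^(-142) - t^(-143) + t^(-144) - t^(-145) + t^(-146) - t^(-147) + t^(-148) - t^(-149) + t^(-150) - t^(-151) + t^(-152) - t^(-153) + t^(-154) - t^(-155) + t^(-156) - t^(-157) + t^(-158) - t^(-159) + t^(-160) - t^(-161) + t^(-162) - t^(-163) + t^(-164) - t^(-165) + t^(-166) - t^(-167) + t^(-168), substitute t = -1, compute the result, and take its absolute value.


Step 1: The polynomial has 337 terms with alternating signs, exponents from 168 down to -168.
Step 2: Substitute t = -1. The i-th term has coefficient (-1)^i and exponent (m-i),
  so its value is (-1)^i * (-1)^(m-i) = (-1)^m = 1 for every i.
Step 3: All 337 terms equal 1, so Delta(-1) = 337 * (1) = 337
Step 4: |Delta(-1)| = 337

337


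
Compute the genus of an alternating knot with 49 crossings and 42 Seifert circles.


For alternating knots, g = (c - s + 1)/2.
= (49 - 42 + 1)/2
= 8/2 = 4

4


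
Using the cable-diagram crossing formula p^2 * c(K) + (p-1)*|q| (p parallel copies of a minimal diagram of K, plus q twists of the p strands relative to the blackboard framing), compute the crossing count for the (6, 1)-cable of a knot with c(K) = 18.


Step 1: Each of the c(K) crossings of the companion diagram becomes p*p = p^2 crossings among the p parallel strands, and each of the |q| twists s_1 s_2 ... s_(p-1) adds (p-1) crossings.
  Crossings = p^2 * c(K) + (p-1)*|q|
Step 2: = 6^2 * 18 + (6-1)*1
Step 3: = 36*18 + 5*1
Step 4: = 648 + 5 = 653

653


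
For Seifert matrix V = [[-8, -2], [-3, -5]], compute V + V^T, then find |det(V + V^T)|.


Step 1: Form V + V^T where V = [[-8, -2], [-3, -5]]
  V^T = [[-8, -3], [-2, -5]]
  V + V^T = [[-16, -5], [-5, -10]]
Step 2: det(V + V^T) = (-16)*(-10) - (-5)*(-5)
  = 160 - 25 = 135
Step 3: Knot determinant = |det(V + V^T)| = |135| = 135

135


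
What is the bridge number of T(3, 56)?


The bridge number of T(p,q) is min(p,q).
min(3, 56) = 3

3


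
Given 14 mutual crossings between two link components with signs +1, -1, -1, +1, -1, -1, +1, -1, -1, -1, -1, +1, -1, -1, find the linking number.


Step 1: Count positive crossings: 4
Step 2: Count negative crossings: 10
Step 3: Sum of signs = 4 - 10 = -6
Step 4: Linking number = sum/2 = -6/2 = -3

-3


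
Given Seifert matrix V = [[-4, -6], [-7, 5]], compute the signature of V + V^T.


Step 1: V + V^T = [[-8, -13], [-13, 10]]
Step 2: trace = 2, det = -249
Step 3: Discriminant = 2^2 - 4*(-249) = 1000
Step 4: Eigenvalues: 16.8114, -14.8114
Step 5: Signature = (# positive eigenvalues) - (# negative eigenvalues) = 0

0


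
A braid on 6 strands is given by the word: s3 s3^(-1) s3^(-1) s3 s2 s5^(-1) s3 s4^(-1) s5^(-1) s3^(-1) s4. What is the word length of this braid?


The word length counts the number of generators (including inverses).
Listing each generator: s3, s3^(-1), s3^(-1), s3, s2, s5^(-1), s3, s4^(-1), s5^(-1), s3^(-1), s4
There are 11 generators in this braid word.

11


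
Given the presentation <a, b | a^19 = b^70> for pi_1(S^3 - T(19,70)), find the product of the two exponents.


The relation is a^19 = b^70.
Product of exponents = 19 * 70
= 1330

1330


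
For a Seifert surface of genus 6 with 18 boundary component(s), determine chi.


chi = 2 - 2g - b
= 2 - 2*6 - 18
= 2 - 12 - 18 = -28

-28


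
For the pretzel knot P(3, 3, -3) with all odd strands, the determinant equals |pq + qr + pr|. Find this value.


Step 1: Compute pq + qr + pr.
pq = 3*3 = 9
qr = 3*(-3) = -9
pr = 3*(-3) = -9
pq + qr + pr = 9 + (-9) + (-9) = -9
Step 2: Take absolute value.
det(P(3,3,-3)) = |-9| = 9

9


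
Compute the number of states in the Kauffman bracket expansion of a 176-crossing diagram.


Each crossing contributes 2 choices (A-smoothing or B-smoothing).
Total states = 2^176 = 95780971304118053647396689196894323976171195136475136

95780971304118053647396689196894323976171195136475136
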